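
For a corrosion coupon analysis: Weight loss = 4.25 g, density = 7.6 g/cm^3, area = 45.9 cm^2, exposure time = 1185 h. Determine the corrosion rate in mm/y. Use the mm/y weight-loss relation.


Apply the mm/y weight-loss relation: CR = 87600 * W / (D * A * T)
Numerator: 87600 * 4.25 = 372300.0
Denominator: 7.6 * 45.9 * 1185 = 413375.4
CR = 372300.0 / 413375.4 = 0.9006 mm/y

0.9006 mm/y


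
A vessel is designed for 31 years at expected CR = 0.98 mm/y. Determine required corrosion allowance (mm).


Corrosion allowance = CR × design life
CA = 0.98 * 31 = 30.38 mm

30.38 mm


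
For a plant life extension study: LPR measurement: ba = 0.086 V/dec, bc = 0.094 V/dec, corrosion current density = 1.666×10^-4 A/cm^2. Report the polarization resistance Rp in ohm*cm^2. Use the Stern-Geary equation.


Apply the Stern-Geary equation: Rp = ba*bc / (2.303*icorr*(ba+bc))
ba*bc = 0.086*0.094 = 0.008084
ba+bc = 0.18; 2.303*icorr*(ba+bc) = 2.303*1.666×10^-4*0.18 = 6.9062364×10^-5
Rp = 0.008084 / 6.9062364×10^-5 = 117.1 ohm*cm^2

117.1 ohm*cm^2


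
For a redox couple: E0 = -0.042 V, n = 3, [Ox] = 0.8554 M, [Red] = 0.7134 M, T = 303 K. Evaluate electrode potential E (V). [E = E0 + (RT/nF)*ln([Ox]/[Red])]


Apply the Nernst equation: E = E0 + (RT/nF)*ln([Ox]/[Red])
Step 1: RT/nF = 8.314*303/(3*96485) = 0.00870305 V
Step 2: [Ox]/[Red] = 0.8554/0.7134 = 1.199047
Step 3: ln(1.199047) = 0.181527
Step 4: correction = 0.00870305 * 0.181527 = 0.0016 V
E = -0.042 + 0.0016 = -0.0404 V

-0.0404 V


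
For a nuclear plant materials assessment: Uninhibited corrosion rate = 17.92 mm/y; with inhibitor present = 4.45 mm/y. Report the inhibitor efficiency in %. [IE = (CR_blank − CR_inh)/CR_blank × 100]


Apply the inhibitor-efficiency definition: IE = (CR_blank − CR_inh)/CR_blank × 100
IE = (17.92 − 4.45) / 17.92 × 100
IE = 13.47 / 17.92 × 100 = 75.2 %

75.2 %


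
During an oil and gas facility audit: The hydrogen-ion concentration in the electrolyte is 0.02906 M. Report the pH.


pH = −log10[H+]
pH = −log10(0.02906) = 1.54

1.54


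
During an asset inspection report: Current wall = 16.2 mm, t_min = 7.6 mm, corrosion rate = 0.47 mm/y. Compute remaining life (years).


Apply the remaining-life relation: RL = (t_current − t_min) / CR
RL = (16.2 − 7.6) / 0.47 = 8.6 / 0.47 = 18.3 years

18.3 years


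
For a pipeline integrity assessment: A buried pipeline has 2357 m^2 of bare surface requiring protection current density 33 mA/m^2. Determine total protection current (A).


I = area * current density, then convert mA → A (÷1000)
I = 2357 * 33 / 1000 = 77.78 A

77.78 A


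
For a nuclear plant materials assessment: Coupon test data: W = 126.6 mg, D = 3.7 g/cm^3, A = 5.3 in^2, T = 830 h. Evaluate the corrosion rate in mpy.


Apply the mpy weight-loss relation: CR = 534 * W / (D * A * T)
Numerator: 534 * 126.6 = 67604.4
Denominator: 3.7 * 5.3 * 830 = 16276.3
CR = 67604.4 / 16276.3 = 4.154 mpy

4.154 mpy


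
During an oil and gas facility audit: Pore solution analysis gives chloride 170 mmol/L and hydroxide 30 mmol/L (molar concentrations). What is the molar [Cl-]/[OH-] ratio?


Threshold parameter = [Cl-] / [OH-] (molar basis; both in mmol/L, so units cancel)
Ratio = 170 / 30 = 5.67

5.67


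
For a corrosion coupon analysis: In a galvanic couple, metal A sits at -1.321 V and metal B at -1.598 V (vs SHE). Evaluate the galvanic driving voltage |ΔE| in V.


Driving voltage is the absolute potential difference.
|ΔE| = |-1.321 − (-1.598)| = 0.277 V

0.277 V


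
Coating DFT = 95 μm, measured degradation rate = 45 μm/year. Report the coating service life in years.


Service life = thickness / degradation rate
Life = 95 / 45 = 2.1 years

2.1 years


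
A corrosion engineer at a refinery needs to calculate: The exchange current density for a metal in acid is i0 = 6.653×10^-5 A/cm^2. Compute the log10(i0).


i0 = 6.653×10^-5 A/cm^2
log10(i0) = -4.177

-4.177


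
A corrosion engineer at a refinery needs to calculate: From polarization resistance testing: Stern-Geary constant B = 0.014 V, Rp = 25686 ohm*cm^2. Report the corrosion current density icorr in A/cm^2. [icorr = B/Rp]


Apply the Stern-Geary relation: icorr = B / Rp
icorr = 0.014 / 25686 = 5.45×10^-7 A/cm^2

5.45×10^-7 A/cm^2


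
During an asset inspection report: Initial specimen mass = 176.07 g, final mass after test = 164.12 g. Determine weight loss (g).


Weight loss = initial − final
WL = 176.07 − 164.12 = 11.95 g

11.95 g


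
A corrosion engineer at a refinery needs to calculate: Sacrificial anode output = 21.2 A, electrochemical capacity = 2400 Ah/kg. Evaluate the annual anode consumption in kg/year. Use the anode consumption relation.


Annual consumption = current * hours per year / capacity
Rate = 21.2 * 8760 / 2400 = 77.4 kg/year

77.4 kg/year


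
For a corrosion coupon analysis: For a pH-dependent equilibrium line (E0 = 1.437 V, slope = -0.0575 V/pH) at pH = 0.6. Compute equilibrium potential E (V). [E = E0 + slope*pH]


Apply the Pourbaix line equation: E = E0 + slope*pH
E = 1.437 + (-0.0575)*0.6 = 1.437 + (-0.0345) = 1.4025 V
Rounded to 4 decimal places: E = 1.4025 V

1.4025 V


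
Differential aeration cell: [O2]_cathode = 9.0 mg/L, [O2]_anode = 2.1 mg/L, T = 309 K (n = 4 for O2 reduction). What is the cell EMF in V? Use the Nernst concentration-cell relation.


Apply the Nernst concentration-cell relation: E = (RT/nF)*ln(C_cathode/C_anode)
RT/nF = 8.314*309/(4*96485) = 0.00665654 V
ln(9.0/2.1) = 1.45529
E = 0.00665654 * 1.45529 = 0.00969 V

0.00969 V


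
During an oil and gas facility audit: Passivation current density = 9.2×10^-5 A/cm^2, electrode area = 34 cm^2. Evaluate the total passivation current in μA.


I = i_pass * A, then convert A → μA (×10^6)
I = 9.2×10^-5 * 34 * 10^6 = 3128.0 μA

3128.0 μA


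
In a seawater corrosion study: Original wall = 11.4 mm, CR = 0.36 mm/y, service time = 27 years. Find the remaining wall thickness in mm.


Remaining wall = original − CR × time
t = 11.4 − 0.36*27 = 11.4 − 9.72 = 1.68 mm

1.68 mm


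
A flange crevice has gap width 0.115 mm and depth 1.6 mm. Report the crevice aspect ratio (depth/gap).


Aspect ratio = depth / gap
Ratio = 1.6 / 0.115 = 13.9

13.9


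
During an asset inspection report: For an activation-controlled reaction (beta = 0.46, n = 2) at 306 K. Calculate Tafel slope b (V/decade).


Apply the Tafel slope relation: b = 2.303*R*T/(beta*n*F)
Numerator: 2.303 * 8.314 * 306 = 5859.03
Denominator: 0.46 * 2 * 96485 = 88766.2
b = 5859.03 / 88766.2 = 0.066 V/decade

0.066 V/decade


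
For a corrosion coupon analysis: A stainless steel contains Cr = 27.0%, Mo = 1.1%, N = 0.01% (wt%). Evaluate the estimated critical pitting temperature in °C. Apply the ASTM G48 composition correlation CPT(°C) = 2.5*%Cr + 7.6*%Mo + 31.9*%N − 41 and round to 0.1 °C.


Apply the ASTM G48 empirical CPT estimate: CPT(°C) = 2.5*%Cr + 7.6*%Mo + 31.9*%N − 41
2.5*27.0 = 67.5; 7.6*1.1 = 8.36; 31.9*0.01 = 0.319
CPT = 67.5 + 8.36 + 0.319 − 41 = 35.179 °C
Rounded to 0.1 °C: CPT ≈ 35.2 °C

35.2 °C


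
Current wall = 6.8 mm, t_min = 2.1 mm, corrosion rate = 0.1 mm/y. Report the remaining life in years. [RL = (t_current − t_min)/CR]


Apply the remaining-life relation: RL = (t_current − t_min) / CR
RL = (6.8 − 2.1) / 0.1 = 4.7 / 0.1 = 47.0 years

47.0 years


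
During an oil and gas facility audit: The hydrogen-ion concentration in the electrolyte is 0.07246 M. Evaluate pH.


pH = −log10[H+]
pH = −log10(0.07246) = 1.14

1.14


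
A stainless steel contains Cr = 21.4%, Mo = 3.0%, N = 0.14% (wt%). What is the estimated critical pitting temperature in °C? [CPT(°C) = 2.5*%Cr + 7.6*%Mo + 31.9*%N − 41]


Apply the ASTM G48 empirical CPT estimate: CPT(°C) = 2.5*%Cr + 7.6*%Mo + 31.9*%N − 41
2.5*21.4 = 53.5; 7.6*3.0 = 22.8; 31.9*0.14 = 4.466
CPT = 53.5 + 22.8 + 4.466 − 41 = 39.766 °C
Rounded to 0.1 °C: CPT ≈ 39.8 °C

39.8 °C


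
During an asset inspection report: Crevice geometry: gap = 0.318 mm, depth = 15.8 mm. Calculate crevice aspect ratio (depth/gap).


Aspect ratio = depth / gap
Ratio = 15.8 / 0.318 = 49.7

49.7


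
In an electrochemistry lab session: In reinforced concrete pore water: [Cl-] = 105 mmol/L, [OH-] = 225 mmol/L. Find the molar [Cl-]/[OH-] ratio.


Threshold parameter = [Cl-] / [OH-] (molar basis; both in mmol/L, so units cancel)
Ratio = 105 / 225 = 0.47

0.47


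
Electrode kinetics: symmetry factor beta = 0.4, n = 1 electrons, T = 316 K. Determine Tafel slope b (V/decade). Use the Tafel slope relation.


Apply the Tafel slope relation: b = 2.303*R*T/(beta*n*F)
Numerator: 2.303 * 8.314 * 316 = 6050.5
Denominator: 0.4 * 1 * 96485 = 38594.0
b = 6050.5 / 38594.0 = 0.1568 V/decade

0.1568 V/decade


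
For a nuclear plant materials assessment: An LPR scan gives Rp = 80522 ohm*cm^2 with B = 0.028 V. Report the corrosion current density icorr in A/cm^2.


Apply the Stern-Geary relation: icorr = B / Rp
icorr = 0.028 / 80522 = 3.477×10^-7 A/cm^2

3.477×10^-7 A/cm^2


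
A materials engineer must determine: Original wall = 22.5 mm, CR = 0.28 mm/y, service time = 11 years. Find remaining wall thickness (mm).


Remaining wall = original − CR × time
t = 22.5 − 0.28*11 = 22.5 − 3.08 = 19.42 mm

19.42 mm


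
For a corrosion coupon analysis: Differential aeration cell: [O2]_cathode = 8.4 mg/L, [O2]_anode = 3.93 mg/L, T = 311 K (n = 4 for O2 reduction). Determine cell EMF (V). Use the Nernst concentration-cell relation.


Apply the Nernst concentration-cell relation: E = (RT/nF)*ln(C_cathode/C_anode)
RT/nF = 8.314*311/(4*96485) = 0.00669963 V
ln(8.4/3.93) = 0.75959
E = 0.00669963 * 0.75959 = 0.00509 V

0.00509 V


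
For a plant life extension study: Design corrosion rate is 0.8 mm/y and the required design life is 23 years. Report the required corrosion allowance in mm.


Corrosion allowance = CR × design life
CA = 0.8 * 23 = 18.4 mm

18.4 mm


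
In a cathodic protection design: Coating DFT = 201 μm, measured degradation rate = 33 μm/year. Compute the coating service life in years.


Service life = thickness / degradation rate
Life = 201 / 33 = 6.1 years

6.1 years


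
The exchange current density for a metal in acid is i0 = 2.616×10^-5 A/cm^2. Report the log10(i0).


i0 = 2.616×10^-5 A/cm^2
log10(i0) = -4.582

-4.582


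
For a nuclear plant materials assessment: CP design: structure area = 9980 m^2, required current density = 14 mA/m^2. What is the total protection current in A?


I = area * current density, then convert mA → A (÷1000)
I = 9980 * 14 / 1000 = 139.72 A

139.72 A


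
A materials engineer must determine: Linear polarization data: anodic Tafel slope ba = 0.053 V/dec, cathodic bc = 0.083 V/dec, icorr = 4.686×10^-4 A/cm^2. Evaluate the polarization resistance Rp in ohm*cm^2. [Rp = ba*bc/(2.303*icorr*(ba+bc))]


Apply the Stern-Geary equation: Rp = ba*bc / (2.303*icorr*(ba+bc))
ba*bc = 0.053*0.083 = 0.004399
ba+bc = 0.136; 2.303*icorr*(ba+bc) = 2.303*4.686×10^-4*0.136 = 1.4676927×10^-4
Rp = 0.004399 / 1.4676927×10^-4 = 29.97 ohm*cm^2

29.97 ohm*cm^2


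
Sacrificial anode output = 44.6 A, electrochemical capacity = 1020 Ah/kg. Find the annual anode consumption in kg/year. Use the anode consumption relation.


Annual consumption = current * hours per year / capacity
Rate = 44.6 * 8760 / 1020 = 383.0 kg/year

383.0 kg/year


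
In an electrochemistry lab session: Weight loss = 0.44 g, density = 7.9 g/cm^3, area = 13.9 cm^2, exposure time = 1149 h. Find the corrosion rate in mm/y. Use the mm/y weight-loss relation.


Apply the mm/y weight-loss relation: CR = 87600 * W / (D * A * T)
Numerator: 87600 * 0.44 = 38544.0
Denominator: 7.9 * 13.9 * 1149 = 126171.69
CR = 38544.0 / 126171.69 = 0.305488 mm/y

0.305488 mm/y


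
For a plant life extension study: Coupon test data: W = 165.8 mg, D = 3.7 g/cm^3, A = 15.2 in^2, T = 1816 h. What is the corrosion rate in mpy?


Apply the mpy weight-loss relation: CR = 534 * W / (D * A * T)
Numerator: 534 * 165.8 = 88537.2
Denominator: 3.7 * 15.2 * 1816 = 102131.84
CR = 88537.2 / 102131.84 = 0.8669 mpy

0.8669 mpy


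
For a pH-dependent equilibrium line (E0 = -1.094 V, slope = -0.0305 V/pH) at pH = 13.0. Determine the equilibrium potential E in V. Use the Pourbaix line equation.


Apply the Pourbaix line equation: E = E0 + slope*pH
E = -1.094 + (-0.0305)*13.0 = -1.094 + (-0.3965) = -1.4905 V
Rounded to 3 decimal places: E = -1.491 V

-1.491 V


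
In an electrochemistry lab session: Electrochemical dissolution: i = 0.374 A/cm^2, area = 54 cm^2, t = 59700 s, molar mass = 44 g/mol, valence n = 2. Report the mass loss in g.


Apply Faraday's law: m = i*A*t*M / (n*F)
Total charge passed Q = i*A*t = 0.374*54*59700 = 1205701.2 C
m = Q*M/(n*F) = 1205701.2*44/(2*96485) = 274.9176 g

274.9176 g


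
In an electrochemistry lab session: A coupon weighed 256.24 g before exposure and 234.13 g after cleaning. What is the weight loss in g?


Weight loss = initial − final
WL = 256.24 − 234.13 = 22.11 g

22.11 g


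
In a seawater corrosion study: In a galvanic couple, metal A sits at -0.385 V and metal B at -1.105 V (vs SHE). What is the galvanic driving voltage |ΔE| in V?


Driving voltage is the absolute potential difference.
|ΔE| = |-0.385 − (-1.105)| = 0.72 V

0.72 V


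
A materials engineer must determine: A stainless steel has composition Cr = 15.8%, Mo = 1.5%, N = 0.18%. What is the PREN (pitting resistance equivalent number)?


Apply the PREN formula: PREN = Cr + 3.3*Mo + 16*N
PREN = 15.8 + 3.3*1.5 + 16*0.18
PREN = 15.8 + 4.95 + 2.88 = 23.63

23.63


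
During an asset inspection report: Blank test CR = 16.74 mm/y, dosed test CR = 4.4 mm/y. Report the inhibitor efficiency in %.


Apply the inhibitor-efficiency definition: IE = (CR_blank − CR_inh)/CR_blank × 100
IE = (16.74 − 4.4) / 16.74 × 100
IE = 12.34 / 16.74 × 100 = 73.7 %

73.7 %


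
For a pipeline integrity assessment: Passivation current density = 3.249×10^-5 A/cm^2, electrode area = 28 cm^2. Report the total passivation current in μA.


I = i_pass * A, then convert A → μA (×10^6)
I = 3.249×10^-5 * 28 * 10^6 = 909.72 μA

909.72 μA


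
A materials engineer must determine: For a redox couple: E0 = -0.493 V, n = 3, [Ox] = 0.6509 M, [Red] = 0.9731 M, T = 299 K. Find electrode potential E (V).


Apply the Nernst equation: E = E0 + (RT/nF)*ln([Ox]/[Red])
Step 1: RT/nF = 8.314*299/(3*96485) = 0.00858816 V
Step 2: [Ox]/[Red] = 0.6509/0.9731 = 0.668893
Step 3: ln(0.668893) = -0.402131
Step 4: correction = 0.00858816 * -0.402131 = -0.0035 V
E = -0.493 + -0.0035 = -0.4965 V

-0.4965 V


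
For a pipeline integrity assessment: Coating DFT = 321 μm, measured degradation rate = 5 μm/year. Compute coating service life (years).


Service life = thickness / degradation rate
Life = 321 / 5 = 64.2 years

64.2 years


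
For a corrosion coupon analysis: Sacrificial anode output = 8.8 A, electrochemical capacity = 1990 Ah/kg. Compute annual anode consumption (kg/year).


Annual consumption = current * hours per year / capacity
Rate = 8.8 * 8760 / 1990 = 38.7 kg/year

38.7 kg/year


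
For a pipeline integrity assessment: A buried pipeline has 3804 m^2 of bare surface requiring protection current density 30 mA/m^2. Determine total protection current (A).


I = area * current density, then convert mA → A (÷1000)
I = 3804 * 30 / 1000 = 114.12 A

114.12 A


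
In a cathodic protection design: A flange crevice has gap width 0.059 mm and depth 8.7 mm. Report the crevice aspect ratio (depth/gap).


Aspect ratio = depth / gap
Ratio = 8.7 / 0.059 = 147.5

147.5


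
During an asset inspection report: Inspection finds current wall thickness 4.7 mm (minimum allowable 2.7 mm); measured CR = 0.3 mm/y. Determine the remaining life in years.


Apply the remaining-life relation: RL = (t_current − t_min) / CR
RL = (4.7 − 2.7) / 0.3 = 2.0 / 0.3 = 6.7 years

6.7 years


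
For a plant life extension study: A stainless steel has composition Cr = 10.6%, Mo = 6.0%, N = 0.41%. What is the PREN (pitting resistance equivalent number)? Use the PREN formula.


Apply the PREN formula: PREN = Cr + 3.3*Mo + 16*N
PREN = 10.6 + 3.3*6.0 + 16*0.41
PREN = 10.6 + 19.8 + 6.56 = 36.96

36.96


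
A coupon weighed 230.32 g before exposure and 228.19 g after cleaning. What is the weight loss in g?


Weight loss = initial − final
WL = 230.32 − 228.19 = 2.13 g

2.13 g


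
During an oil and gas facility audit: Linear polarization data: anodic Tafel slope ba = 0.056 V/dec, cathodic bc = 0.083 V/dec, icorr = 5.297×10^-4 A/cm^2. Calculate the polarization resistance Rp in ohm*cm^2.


Apply the Stern-Geary equation: Rp = ba*bc / (2.303*icorr*(ba+bc))
ba*bc = 0.056*0.083 = 0.004648
ba+bc = 0.139; 2.303*icorr*(ba+bc) = 2.303*5.297×10^-4*0.139 = 1.6956597×10^-4
Rp = 0.004648 / 1.6956597×10^-4 = 27.41 ohm*cm^2

27.41 ohm*cm^2


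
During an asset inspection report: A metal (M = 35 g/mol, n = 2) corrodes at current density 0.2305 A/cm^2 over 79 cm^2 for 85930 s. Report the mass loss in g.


Apply Faraday's law: m = i*A*t*M / (n*F)
Total charge passed Q = i*A*t = 0.2305*79*85930 = 1564742.335 C
m = Q*M/(n*F) = 1564742.335*35/(2*96485) = 283.80568 g

283.80568 g


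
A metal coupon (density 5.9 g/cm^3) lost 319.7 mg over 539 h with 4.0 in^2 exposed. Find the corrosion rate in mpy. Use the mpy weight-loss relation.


Apply the mpy weight-loss relation: CR = 534 * W / (D * A * T)
Numerator: 534 * 319.7 = 170719.8
Denominator: 5.9 * 4.0 * 539 = 12720.4
CR = 170719.8 / 12720.4 = 13.4209 mpy

13.4209 mpy


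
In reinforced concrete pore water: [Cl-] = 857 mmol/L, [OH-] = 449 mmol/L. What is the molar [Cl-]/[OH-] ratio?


Threshold parameter = [Cl-] / [OH-] (molar basis; both in mmol/L, so units cancel)
Ratio = 857 / 449 = 1.91

1.91


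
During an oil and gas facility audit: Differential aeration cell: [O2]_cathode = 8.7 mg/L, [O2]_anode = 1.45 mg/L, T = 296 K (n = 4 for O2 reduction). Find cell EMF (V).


Apply the Nernst concentration-cell relation: E = (RT/nF)*ln(C_cathode/C_anode)
RT/nF = 8.314*296/(4*96485) = 0.00637649 V
ln(8.7/1.45) = 1.79176
E = 0.00637649 * 1.79176 = 0.01143 V

0.01143 V


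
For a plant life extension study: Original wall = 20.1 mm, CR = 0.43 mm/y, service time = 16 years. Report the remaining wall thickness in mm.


Remaining wall = original − CR × time
t = 20.1 − 0.43*16 = 20.1 − 6.88 = 13.22 mm

13.22 mm


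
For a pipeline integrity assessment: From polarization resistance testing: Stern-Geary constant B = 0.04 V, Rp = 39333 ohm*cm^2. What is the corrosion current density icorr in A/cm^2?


Apply the Stern-Geary relation: icorr = B / Rp
icorr = 0.04 / 39333 = 1.017×10^-6 A/cm^2

1.017×10^-6 A/cm^2


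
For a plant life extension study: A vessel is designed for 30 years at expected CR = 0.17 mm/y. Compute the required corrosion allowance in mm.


Corrosion allowance = CR × design life
CA = 0.17 * 30 = 5.1 mm

5.1 mm


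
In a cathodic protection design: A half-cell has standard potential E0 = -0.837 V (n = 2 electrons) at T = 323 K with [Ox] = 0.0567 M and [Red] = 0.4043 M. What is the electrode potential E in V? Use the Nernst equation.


Apply the Nernst equation: E = E0 + (RT/nF)*ln([Ox]/[Red])
Step 1: RT/nF = 8.314*323/(2*96485) = 0.01391627 V
Step 2: [Ox]/[Red] = 0.0567/0.4043 = 0.140242
Step 3: ln(0.140242) = -1.964386
Step 4: correction = 0.01391627 * -1.964386 = -0.0273 V
E = -0.837 + -0.0273 = -0.8643 V

-0.8643 V


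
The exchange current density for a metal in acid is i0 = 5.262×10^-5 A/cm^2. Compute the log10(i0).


i0 = 5.262×10^-5 A/cm^2
log10(i0) = -4.279

-4.279


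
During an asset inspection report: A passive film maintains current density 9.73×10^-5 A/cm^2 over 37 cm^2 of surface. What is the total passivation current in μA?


I = i_pass * A, then convert A → μA (×10^6)
I = 9.73×10^-5 * 37 * 10^6 = 3600.1 μA

3600.1 μA


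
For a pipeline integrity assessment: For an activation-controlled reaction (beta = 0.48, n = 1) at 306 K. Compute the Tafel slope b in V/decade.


Apply the Tafel slope relation: b = 2.303*R*T/(beta*n*F)
Numerator: 2.303 * 8.314 * 306 = 5859.03
Denominator: 0.48 * 1 * 96485 = 46312.8
b = 5859.03 / 46312.8 = 0.1265 V/decade

0.1265 V/decade


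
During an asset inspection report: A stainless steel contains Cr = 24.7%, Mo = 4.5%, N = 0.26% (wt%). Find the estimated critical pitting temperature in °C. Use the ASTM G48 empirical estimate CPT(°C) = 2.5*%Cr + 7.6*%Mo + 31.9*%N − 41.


Apply the ASTM G48 empirical CPT estimate: CPT(°C) = 2.5*%Cr + 7.6*%Mo + 31.9*%N − 41
2.5*24.7 = 61.75; 7.6*4.5 = 34.2; 31.9*0.26 = 8.294
CPT = 61.75 + 34.2 + 8.294 − 41 = 63.244 °C
Rounded to 0.1 °C: CPT ≈ 63.2 °C

63.2 °C


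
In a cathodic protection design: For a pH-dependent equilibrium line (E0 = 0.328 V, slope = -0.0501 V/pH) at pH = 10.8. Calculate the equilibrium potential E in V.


Apply the Pourbaix line equation: E = E0 + slope*pH
E = 0.328 + (-0.0501)*10.8 = 0.328 + (-0.54108) = -0.21308 V
Rounded to 4 decimal places: E = -0.2131 V

-0.2131 V


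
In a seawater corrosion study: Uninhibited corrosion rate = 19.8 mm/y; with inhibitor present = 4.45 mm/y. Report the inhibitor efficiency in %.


Apply the inhibitor-efficiency definition: IE = (CR_blank − CR_inh)/CR_blank × 100
IE = (19.8 − 4.45) / 19.8 × 100
IE = 15.35 / 19.8 × 100 = 77.5 %

77.5 %


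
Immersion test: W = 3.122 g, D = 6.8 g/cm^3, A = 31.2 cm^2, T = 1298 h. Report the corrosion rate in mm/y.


Apply the mm/y weight-loss relation: CR = 87600 * W / (D * A * T)
Numerator: 87600 * 3.122 = 273487.2
Denominator: 6.8 * 31.2 * 1298 = 275383.68
CR = 273487.2 / 275383.68 = 0.9931 mm/y

0.9931 mm/y


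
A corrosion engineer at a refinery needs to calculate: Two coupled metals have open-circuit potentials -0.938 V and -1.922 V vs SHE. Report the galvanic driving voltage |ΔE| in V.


Driving voltage is the absolute potential difference.
|ΔE| = |-0.938 − (-1.922)| = 0.984 V

0.984 V


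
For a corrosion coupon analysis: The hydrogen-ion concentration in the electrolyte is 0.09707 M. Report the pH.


pH = −log10[H+]
pH = −log10(0.09707) = 1.01

1.01


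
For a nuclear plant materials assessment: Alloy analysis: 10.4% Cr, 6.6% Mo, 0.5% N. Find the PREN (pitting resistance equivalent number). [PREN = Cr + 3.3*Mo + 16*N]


Apply the PREN formula: PREN = Cr + 3.3*Mo + 16*N
PREN = 10.4 + 3.3*6.6 + 16*0.5
PREN = 10.4 + 21.78 + 8.0 = 40.18

40.18


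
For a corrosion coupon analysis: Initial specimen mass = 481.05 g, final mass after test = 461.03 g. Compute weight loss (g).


Weight loss = initial − final
WL = 481.05 − 461.03 = 20.02 g

20.02 g


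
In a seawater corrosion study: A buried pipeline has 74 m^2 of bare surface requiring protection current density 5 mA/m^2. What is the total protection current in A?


I = area * current density, then convert mA → A (÷1000)
I = 74 * 5 / 1000 = 0.37 A

0.37 A


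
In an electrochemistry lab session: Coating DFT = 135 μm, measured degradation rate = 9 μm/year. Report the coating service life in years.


Service life = thickness / degradation rate
Life = 135 / 9 = 15.0 years

15.0 years


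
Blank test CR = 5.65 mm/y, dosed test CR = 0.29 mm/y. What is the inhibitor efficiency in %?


Apply the inhibitor-efficiency definition: IE = (CR_blank − CR_inh)/CR_blank × 100
IE = (5.65 − 0.29) / 5.65 × 100
IE = 5.36 / 5.65 × 100 = 94.9 %

94.9 %


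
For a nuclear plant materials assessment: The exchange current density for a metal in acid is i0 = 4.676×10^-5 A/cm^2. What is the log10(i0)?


i0 = 4.676×10^-5 A/cm^2
log10(i0) = -4.33

-4.33


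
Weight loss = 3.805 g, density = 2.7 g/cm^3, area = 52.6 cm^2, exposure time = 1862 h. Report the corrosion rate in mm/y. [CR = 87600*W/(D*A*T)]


Apply the mm/y weight-loss relation: CR = 87600 * W / (D * A * T)
Numerator: 87600 * 3.805 = 333318.0
Denominator: 2.7 * 52.6 * 1862 = 264441.24
CR = 333318.0 / 264441.24 = 1.2605 mm/y

1.2605 mm/y


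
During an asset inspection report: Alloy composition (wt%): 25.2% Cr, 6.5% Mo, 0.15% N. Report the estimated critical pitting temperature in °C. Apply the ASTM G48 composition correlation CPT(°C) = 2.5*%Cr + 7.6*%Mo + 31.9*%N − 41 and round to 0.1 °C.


Apply the ASTM G48 empirical CPT estimate: CPT(°C) = 2.5*%Cr + 7.6*%Mo + 31.9*%N − 41
2.5*25.2 = 63; 7.6*6.5 = 49.4; 31.9*0.15 = 4.785
CPT = 63 + 49.4 + 4.785 − 41 = 76.185 °C
Rounded to 0.1 °C: CPT ≈ 76.2 °C

76.2 °C


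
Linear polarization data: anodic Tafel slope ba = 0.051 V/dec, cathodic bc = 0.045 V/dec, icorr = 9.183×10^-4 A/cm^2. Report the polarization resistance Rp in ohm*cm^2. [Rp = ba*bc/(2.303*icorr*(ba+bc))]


Apply the Stern-Geary equation: Rp = ba*bc / (2.303*icorr*(ba+bc))
ba*bc = 0.051*0.045 = 0.002295
ba+bc = 0.096; 2.303*icorr*(ba+bc) = 2.303*9.183×10^-4*0.096 = 2.0302511×10^-4
Rp = 0.002295 / 2.0302511×10^-4 = 11.3 ohm*cm^2

11.3 ohm*cm^2


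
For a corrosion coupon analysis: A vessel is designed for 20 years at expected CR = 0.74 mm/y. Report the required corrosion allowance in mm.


Corrosion allowance = CR × design life
CA = 0.74 * 20 = 14.8 mm

14.8 mm


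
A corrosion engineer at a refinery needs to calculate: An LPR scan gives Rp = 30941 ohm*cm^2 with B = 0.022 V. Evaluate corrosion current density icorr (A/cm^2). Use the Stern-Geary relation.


Apply the Stern-Geary relation: icorr = B / Rp
icorr = 0.022 / 30941 = 7.11×10^-7 A/cm^2

7.11×10^-7 A/cm^2


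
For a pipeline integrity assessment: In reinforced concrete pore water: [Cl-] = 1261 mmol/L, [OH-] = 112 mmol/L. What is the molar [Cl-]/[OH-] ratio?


Threshold parameter = [Cl-] / [OH-] (molar basis; both in mmol/L, so units cancel)
Ratio = 1261 / 112 = 11.26

11.26


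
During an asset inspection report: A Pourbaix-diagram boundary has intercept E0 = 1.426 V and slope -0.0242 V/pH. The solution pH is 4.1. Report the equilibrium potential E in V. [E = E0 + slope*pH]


Apply the Pourbaix line equation: E = E0 + slope*pH
E = 1.426 + (-0.0242)*4.1 = 1.426 + (-0.09922) = 1.32678 V
Rounded to 3 decimal places: E = 1.327 V

1.327 V


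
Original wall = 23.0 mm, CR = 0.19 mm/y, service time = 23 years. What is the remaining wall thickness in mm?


Remaining wall = original − CR × time
t = 23.0 − 0.19*23 = 23.0 − 4.37 = 18.63 mm

18.63 mm


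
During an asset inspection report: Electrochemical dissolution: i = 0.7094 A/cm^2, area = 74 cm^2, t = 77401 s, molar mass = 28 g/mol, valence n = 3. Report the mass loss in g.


Apply Faraday's law: m = i*A*t*M / (n*F)
Total charge passed Q = i*A*t = 0.7094*74*77401 = 4063211.9356 C
m = Q*M/(n*F) = 4063211.9356*28/(3*96485) = 393.0488 g

393.0488 g


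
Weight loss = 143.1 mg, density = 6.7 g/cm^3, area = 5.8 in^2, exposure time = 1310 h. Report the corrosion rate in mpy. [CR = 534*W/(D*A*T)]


Apply the mpy weight-loss relation: CR = 534 * W / (D * A * T)
Numerator: 534 * 143.1 = 76415.4
Denominator: 6.7 * 5.8 * 1310 = 50906.6
CR = 76415.4 / 50906.6 = 1.501 mpy

1.501 mpy


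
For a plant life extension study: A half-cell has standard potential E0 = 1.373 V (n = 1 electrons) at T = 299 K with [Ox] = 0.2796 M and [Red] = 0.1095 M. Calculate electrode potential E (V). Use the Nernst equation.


Apply the Nernst equation: E = E0 + (RT/nF)*ln([Ox]/[Red])
Step 1: RT/nF = 8.314*299/(1*96485) = 0.02576448 V
Step 2: [Ox]/[Red] = 0.2796/0.1095 = 2.553425
Step 3: ln(2.553425) = 0.937436
Step 4: correction = 0.02576448 * 0.937436 = 0.024 V
E = 1.373 + 0.024 = 1.397 V

1.397 V


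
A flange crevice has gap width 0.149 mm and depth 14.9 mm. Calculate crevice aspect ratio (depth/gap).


Aspect ratio = depth / gap
Ratio = 14.9 / 0.149 = 100.0

100.0


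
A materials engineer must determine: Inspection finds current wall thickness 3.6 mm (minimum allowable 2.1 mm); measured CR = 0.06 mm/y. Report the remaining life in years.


Apply the remaining-life relation: RL = (t_current − t_min) / CR
RL = (3.6 − 2.1) / 0.06 = 1.5 / 0.06 = 25.0 years

25.0 years


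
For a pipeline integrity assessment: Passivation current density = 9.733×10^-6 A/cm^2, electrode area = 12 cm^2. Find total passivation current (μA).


I = i_pass * A, then convert A → μA (×10^6)
I = 9.733×10^-6 * 12 * 10^6 = 116.8 μA

116.8 μA


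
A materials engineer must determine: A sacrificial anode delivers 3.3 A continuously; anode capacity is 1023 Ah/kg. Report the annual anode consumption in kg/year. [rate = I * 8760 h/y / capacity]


Annual consumption = current * hours per year / capacity
Rate = 3.3 * 8760 / 1023 = 28.3 kg/year

28.3 kg/year


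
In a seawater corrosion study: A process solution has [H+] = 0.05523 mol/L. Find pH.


pH = −log10[H+]
pH = −log10(0.05523) = 1.26

1.26


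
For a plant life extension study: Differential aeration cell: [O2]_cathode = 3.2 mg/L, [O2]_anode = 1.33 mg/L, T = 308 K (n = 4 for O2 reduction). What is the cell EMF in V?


Apply the Nernst concentration-cell relation: E = (RT/nF)*ln(C_cathode/C_anode)
RT/nF = 8.314*308/(4*96485) = 0.006635 V
ln(3.2/1.33) = 0.87797
E = 0.006635 * 0.87797 = 0.00583 V

0.00583 V


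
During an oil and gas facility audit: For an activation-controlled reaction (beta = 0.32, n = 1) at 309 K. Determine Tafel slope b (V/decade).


Apply the Tafel slope relation: b = 2.303*R*T/(beta*n*F)
Numerator: 2.303 * 8.314 * 309 = 5916.47
Denominator: 0.32 * 1 * 96485 = 30875.2
b = 5916.47 / 30875.2 = 0.192 V/decade

0.192 V/decade


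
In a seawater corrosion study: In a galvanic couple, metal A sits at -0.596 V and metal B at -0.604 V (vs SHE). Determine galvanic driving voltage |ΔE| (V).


Driving voltage is the absolute potential difference.
|ΔE| = |-0.596 − (-0.604)| = 0.008 V

0.008 V


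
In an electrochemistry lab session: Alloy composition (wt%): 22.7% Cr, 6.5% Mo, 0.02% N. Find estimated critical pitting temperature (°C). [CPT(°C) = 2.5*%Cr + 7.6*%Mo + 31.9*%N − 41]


Apply the ASTM G48 empirical CPT estimate: CPT(°C) = 2.5*%Cr + 7.6*%Mo + 31.9*%N − 41
2.5*22.7 = 56.75; 7.6*6.5 = 49.4; 31.9*0.02 = 0.638
CPT = 56.75 + 49.4 + 0.638 − 41 = 65.788 °C
Rounded to 0.1 °C: CPT ≈ 65.8 °C

65.8 °C


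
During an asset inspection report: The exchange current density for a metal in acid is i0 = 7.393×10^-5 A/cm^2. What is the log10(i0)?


i0 = 7.393×10^-5 A/cm^2
log10(i0) = -4.131

-4.131


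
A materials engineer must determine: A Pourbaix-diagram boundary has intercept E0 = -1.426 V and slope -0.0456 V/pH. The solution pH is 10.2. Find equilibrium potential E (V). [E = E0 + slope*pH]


Apply the Pourbaix line equation: E = E0 + slope*pH
E = -1.426 + (-0.0456)*10.2 = -1.426 + (-0.46512) = -1.89112 V
Rounded to 3 decimal places: E = -1.891 V

-1.891 V


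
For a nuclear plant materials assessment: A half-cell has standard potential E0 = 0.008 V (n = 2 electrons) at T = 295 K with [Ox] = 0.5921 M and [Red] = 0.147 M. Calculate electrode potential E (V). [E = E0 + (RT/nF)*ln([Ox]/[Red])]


Apply the Nernst equation: E = E0 + (RT/nF)*ln([Ox]/[Red])
Step 1: RT/nF = 8.314*295/(2*96485) = 0.0127099 V
Step 2: [Ox]/[Red] = 0.5921/0.147 = 4.027891
Step 3: ln(4.027891) = 1.393243
Step 4: correction = 0.0127099 * 1.393243 = 0.0177 V
E = 0.008 + 0.0177 = 0.0257 V

0.0257 V


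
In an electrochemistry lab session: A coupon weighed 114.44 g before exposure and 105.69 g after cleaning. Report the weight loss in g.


Weight loss = initial − final
WL = 114.44 − 105.69 = 8.75 g

8.75 g


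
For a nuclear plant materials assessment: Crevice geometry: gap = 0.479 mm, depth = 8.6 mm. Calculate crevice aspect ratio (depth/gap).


Aspect ratio = depth / gap
Ratio = 8.6 / 0.479 = 18.0

18.0


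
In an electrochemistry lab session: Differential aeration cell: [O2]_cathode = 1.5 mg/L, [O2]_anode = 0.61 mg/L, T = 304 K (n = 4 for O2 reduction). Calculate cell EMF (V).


Apply the Nernst concentration-cell relation: E = (RT/nF)*ln(C_cathode/C_anode)
RT/nF = 8.314*304/(4*96485) = 0.00654883 V
ln(1.5/0.61) = 0.89976
E = 0.00654883 * 0.89976 = 0.00589 V

0.00589 V


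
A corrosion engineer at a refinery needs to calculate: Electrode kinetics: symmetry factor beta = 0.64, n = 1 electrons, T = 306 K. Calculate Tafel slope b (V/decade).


Apply the Tafel slope relation: b = 2.303*R*T/(beta*n*F)
Numerator: 2.303 * 8.314 * 306 = 5859.03
Denominator: 0.64 * 1 * 96485 = 61750.4
b = 5859.03 / 61750.4 = 0.095 V/decade

0.095 V/decade


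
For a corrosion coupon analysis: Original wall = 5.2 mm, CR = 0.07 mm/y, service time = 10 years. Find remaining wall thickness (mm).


Remaining wall = original − CR × time
t = 5.2 − 0.07*10 = 5.2 − 0.7 = 4.5 mm

4.5 mm


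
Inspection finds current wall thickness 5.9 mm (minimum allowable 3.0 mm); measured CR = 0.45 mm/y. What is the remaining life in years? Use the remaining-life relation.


Apply the remaining-life relation: RL = (t_current − t_min) / CR
RL = (5.9 − 3.0) / 0.45 = 2.9 / 0.45 = 6.4 years

6.4 years


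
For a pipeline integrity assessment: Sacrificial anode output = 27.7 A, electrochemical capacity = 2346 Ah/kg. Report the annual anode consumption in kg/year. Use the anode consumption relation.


Annual consumption = current * hours per year / capacity
Rate = 27.7 * 8760 / 2346 = 103.4 kg/year

103.4 kg/year


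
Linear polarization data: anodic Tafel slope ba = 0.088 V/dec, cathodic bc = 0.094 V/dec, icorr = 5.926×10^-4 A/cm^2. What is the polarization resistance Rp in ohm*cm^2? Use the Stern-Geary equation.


Apply the Stern-Geary equation: Rp = ba*bc / (2.303*icorr*(ba+bc))
ba*bc = 0.088*0.094 = 0.008272
ba+bc = 0.182; 2.303*icorr*(ba+bc) = 2.303*5.926×10^-4*0.182 = 2.4838592×10^-4
Rp = 0.008272 / 2.4838592×10^-4 = 33.3 ohm*cm^2

33.3 ohm*cm^2


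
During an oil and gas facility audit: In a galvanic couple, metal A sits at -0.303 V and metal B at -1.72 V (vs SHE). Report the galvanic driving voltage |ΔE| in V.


Driving voltage is the absolute potential difference.
|ΔE| = |-0.303 − (-1.72)| = 1.417 V

1.417 V


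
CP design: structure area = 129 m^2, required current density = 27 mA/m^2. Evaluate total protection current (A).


I = area * current density, then convert mA → A (÷1000)
I = 129 * 27 / 1000 = 3.48 A

3.48 A


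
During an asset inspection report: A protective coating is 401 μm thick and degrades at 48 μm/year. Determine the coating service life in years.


Service life = thickness / degradation rate
Life = 401 / 48 = 8.4 years

8.4 years


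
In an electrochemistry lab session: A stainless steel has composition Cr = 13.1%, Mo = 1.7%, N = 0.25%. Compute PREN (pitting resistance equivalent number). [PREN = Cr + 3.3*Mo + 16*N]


Apply the PREN formula: PREN = Cr + 3.3*Mo + 16*N
PREN = 13.1 + 3.3*1.7 + 16*0.25
PREN = 13.1 + 5.61 + 4.0 = 22.71

22.71


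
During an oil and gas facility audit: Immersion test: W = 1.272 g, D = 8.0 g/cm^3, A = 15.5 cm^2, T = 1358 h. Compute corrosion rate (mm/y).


Apply the mm/y weight-loss relation: CR = 87600 * W / (D * A * T)
Numerator: 87600 * 1.272 = 111427.2
Denominator: 8.0 * 15.5 * 1358 = 168392.0
CR = 111427.2 / 168392.0 = 0.6617 mm/y

0.6617 mm/y


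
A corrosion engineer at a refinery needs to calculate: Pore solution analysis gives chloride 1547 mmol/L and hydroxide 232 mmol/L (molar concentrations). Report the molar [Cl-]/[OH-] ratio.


Threshold parameter = [Cl-] / [OH-] (molar basis; both in mmol/L, so units cancel)
Ratio = 1547 / 232 = 6.67

6.67


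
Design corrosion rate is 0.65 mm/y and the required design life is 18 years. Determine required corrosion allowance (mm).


Corrosion allowance = CR × design life
CA = 0.65 * 18 = 11.7 mm

11.7 mm


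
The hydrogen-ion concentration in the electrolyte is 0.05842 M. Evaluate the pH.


pH = −log10[H+]
pH = −log10(0.05842) = 1.23

1.23


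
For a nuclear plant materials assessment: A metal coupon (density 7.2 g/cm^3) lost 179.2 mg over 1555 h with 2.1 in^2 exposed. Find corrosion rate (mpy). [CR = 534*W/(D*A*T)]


Apply the mpy weight-loss relation: CR = 534 * W / (D * A * T)
Numerator: 534 * 179.2 = 95692.8
Denominator: 7.2 * 2.1 * 1555 = 23511.6
CR = 95692.8 / 23511.6 = 4.07 mpy

4.07 mpy


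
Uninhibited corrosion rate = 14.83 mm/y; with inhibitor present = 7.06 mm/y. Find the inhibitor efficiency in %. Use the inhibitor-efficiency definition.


Apply the inhibitor-efficiency definition: IE = (CR_blank − CR_inh)/CR_blank × 100
IE = (14.83 − 7.06) / 14.83 × 100
IE = 7.77 / 14.83 × 100 = 52.4 %

52.4 %


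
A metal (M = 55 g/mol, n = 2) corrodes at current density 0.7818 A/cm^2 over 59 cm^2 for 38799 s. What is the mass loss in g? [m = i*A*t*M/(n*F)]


Apply Faraday's law: m = i*A*t*M / (n*F)
Total charge passed Q = i*A*t = 0.7818*59*38799 = 1789650.4338 C
m = Q*M/(n*F) = 1789650.4338*55/(2*96485) = 510.083 g

510.083 g


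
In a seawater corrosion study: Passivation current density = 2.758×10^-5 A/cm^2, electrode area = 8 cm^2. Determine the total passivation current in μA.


I = i_pass * A, then convert A → μA (×10^6)
I = 2.758×10^-5 * 8 * 10^6 = 220.64 μA

220.64 μA


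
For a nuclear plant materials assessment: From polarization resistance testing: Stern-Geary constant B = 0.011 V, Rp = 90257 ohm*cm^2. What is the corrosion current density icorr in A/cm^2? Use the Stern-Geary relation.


Apply the Stern-Geary relation: icorr = B / Rp
icorr = 0.011 / 90257 = 1.219×10^-7 A/cm^2

1.219×10^-7 A/cm^2


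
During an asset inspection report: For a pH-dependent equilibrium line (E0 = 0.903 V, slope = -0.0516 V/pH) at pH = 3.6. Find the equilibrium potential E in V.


Apply the Pourbaix line equation: E = E0 + slope*pH
E = 0.903 + (-0.0516)*3.6 = 0.903 + (-0.18576) = 0.71724 V
Rounded to 4 decimal places: E = 0.7172 V

0.7172 V


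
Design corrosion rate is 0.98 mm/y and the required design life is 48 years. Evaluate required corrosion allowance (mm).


Corrosion allowance = CR × design life
CA = 0.98 * 48 = 47.04 mm

47.04 mm


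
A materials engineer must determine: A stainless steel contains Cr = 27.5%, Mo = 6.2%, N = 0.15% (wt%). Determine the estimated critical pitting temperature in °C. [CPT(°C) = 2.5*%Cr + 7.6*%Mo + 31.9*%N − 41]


Apply the ASTM G48 empirical CPT estimate: CPT(°C) = 2.5*%Cr + 7.6*%Mo + 31.9*%N − 41
2.5*27.5 = 68.75; 7.6*6.2 = 47.12; 31.9*0.15 = 4.785
CPT = 68.75 + 47.12 + 4.785 − 41 = 79.655 °C
Rounded to 0.1 °C: CPT ≈ 79.7 °C

79.7 °C


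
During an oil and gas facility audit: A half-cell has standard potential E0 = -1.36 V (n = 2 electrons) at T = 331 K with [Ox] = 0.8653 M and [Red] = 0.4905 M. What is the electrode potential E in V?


Apply the Nernst equation: E = E0 + (RT/nF)*ln([Ox]/[Red])
Step 1: RT/nF = 8.314*331/(2*96485) = 0.01426094 V
Step 2: [Ox]/[Red] = 0.8653/0.4905 = 1.764118
Step 3: ln(1.764118) = 0.567651
Step 4: correction = 0.01426094 * 0.567651 = 0.008 V
E = -1.36 + 0.008 = -1.352 V

-1.352 V


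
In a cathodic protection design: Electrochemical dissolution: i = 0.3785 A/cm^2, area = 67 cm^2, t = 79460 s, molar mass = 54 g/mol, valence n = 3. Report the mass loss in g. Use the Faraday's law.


Apply Faraday's law: m = i*A*t*M / (n*F)
Total charge passed Q = i*A*t = 0.3785*67*79460 = 2015065.87 C
m = Q*M/(n*F) = 2015065.87*54/(3*96485) = 375.92564 g

375.92564 g


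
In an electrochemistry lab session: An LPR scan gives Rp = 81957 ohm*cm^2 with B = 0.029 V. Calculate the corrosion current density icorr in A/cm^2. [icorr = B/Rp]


Apply the Stern-Geary relation: icorr = B / Rp
icorr = 0.029 / 81957 = 3.538×10^-7 A/cm^2

3.538×10^-7 A/cm^2
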